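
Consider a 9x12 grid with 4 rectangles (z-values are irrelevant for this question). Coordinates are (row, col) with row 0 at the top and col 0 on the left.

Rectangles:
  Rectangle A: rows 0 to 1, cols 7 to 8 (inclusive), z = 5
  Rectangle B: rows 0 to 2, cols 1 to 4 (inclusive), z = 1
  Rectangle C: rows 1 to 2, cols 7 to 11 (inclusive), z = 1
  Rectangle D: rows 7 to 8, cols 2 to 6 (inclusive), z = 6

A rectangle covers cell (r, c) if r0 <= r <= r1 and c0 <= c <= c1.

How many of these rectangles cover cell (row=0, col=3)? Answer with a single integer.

Check cell (0,3):
  A: rows 0-1 cols 7-8 -> outside (col miss)
  B: rows 0-2 cols 1-4 -> covers
  C: rows 1-2 cols 7-11 -> outside (row miss)
  D: rows 7-8 cols 2-6 -> outside (row miss)
Count covering = 1

Answer: 1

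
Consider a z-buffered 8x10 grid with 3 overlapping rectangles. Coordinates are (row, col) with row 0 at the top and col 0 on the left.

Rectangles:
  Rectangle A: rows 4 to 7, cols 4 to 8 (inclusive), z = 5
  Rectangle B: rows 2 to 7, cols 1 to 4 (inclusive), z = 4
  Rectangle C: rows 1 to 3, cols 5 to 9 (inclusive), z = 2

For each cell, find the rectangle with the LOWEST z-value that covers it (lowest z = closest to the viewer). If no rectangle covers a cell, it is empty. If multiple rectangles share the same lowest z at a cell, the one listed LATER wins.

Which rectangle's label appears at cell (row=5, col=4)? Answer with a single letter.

Answer: B

Derivation:
Check cell (5,4):
  A: rows 4-7 cols 4-8 z=5 -> covers; best now A (z=5)
  B: rows 2-7 cols 1-4 z=4 -> covers; best now B (z=4)
  C: rows 1-3 cols 5-9 -> outside (row miss)
Winner: B at z=4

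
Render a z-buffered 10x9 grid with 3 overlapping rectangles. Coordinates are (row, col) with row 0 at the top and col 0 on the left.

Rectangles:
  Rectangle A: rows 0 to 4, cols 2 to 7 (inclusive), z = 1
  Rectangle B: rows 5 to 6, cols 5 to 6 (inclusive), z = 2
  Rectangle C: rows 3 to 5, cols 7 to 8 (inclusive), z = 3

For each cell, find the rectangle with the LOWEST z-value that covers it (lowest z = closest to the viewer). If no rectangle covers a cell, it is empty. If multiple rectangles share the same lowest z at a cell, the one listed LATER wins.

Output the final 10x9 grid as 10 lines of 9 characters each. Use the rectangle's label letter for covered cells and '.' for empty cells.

..AAAAAA.
..AAAAAA.
..AAAAAA.
..AAAAAAC
..AAAAAAC
.....BBCC
.....BB..
.........
.........
.........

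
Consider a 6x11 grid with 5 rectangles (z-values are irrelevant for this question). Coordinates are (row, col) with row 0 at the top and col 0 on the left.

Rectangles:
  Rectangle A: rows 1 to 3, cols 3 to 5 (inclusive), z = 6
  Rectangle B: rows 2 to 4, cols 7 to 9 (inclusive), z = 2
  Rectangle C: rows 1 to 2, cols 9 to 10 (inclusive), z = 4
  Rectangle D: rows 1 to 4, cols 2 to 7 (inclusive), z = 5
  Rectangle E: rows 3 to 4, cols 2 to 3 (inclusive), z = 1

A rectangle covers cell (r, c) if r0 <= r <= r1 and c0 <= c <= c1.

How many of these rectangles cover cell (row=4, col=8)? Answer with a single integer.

Answer: 1

Derivation:
Check cell (4,8):
  A: rows 1-3 cols 3-5 -> outside (row miss)
  B: rows 2-4 cols 7-9 -> covers
  C: rows 1-2 cols 9-10 -> outside (row miss)
  D: rows 1-4 cols 2-7 -> outside (col miss)
  E: rows 3-4 cols 2-3 -> outside (col miss)
Count covering = 1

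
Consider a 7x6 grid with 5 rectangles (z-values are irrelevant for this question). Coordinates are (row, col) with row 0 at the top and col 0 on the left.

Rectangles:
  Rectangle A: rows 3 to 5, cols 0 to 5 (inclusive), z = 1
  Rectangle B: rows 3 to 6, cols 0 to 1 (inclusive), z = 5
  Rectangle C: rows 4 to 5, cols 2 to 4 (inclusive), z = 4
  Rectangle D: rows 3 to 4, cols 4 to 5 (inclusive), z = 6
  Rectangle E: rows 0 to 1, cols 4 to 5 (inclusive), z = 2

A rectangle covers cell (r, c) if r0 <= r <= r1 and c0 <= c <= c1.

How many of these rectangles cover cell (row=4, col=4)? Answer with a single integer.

Check cell (4,4):
  A: rows 3-5 cols 0-5 -> covers
  B: rows 3-6 cols 0-1 -> outside (col miss)
  C: rows 4-5 cols 2-4 -> covers
  D: rows 3-4 cols 4-5 -> covers
  E: rows 0-1 cols 4-5 -> outside (row miss)
Count covering = 3

Answer: 3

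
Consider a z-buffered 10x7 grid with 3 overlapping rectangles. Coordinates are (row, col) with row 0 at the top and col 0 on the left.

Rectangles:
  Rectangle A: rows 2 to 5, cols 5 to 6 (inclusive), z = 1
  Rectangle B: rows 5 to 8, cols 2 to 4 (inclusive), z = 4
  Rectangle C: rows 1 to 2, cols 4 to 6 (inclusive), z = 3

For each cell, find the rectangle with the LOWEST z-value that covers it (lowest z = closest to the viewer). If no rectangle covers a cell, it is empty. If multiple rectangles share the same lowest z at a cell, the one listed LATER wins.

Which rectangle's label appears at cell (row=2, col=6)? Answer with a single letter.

Answer: A

Derivation:
Check cell (2,6):
  A: rows 2-5 cols 5-6 z=1 -> covers; best now A (z=1)
  B: rows 5-8 cols 2-4 -> outside (row miss)
  C: rows 1-2 cols 4-6 z=3 -> covers; best now A (z=1)
Winner: A at z=1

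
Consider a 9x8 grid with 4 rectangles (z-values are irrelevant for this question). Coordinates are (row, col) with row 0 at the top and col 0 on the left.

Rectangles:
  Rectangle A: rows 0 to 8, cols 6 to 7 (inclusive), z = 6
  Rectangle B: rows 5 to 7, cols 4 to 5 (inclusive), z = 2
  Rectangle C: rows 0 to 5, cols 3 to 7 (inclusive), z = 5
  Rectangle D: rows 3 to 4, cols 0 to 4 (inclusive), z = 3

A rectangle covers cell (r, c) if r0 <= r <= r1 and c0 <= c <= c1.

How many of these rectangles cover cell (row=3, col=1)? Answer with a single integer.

Answer: 1

Derivation:
Check cell (3,1):
  A: rows 0-8 cols 6-7 -> outside (col miss)
  B: rows 5-7 cols 4-5 -> outside (row miss)
  C: rows 0-5 cols 3-7 -> outside (col miss)
  D: rows 3-4 cols 0-4 -> covers
Count covering = 1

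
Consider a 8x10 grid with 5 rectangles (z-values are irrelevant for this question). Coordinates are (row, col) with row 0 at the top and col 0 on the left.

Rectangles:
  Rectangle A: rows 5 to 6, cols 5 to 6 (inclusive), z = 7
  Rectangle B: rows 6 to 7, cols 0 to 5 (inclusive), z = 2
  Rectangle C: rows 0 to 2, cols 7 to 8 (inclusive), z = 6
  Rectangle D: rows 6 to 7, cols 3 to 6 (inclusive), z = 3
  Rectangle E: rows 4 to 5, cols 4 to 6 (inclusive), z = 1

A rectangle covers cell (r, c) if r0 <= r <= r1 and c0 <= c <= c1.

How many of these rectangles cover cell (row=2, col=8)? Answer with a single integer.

Check cell (2,8):
  A: rows 5-6 cols 5-6 -> outside (row miss)
  B: rows 6-7 cols 0-5 -> outside (row miss)
  C: rows 0-2 cols 7-8 -> covers
  D: rows 6-7 cols 3-6 -> outside (row miss)
  E: rows 4-5 cols 4-6 -> outside (row miss)
Count covering = 1

Answer: 1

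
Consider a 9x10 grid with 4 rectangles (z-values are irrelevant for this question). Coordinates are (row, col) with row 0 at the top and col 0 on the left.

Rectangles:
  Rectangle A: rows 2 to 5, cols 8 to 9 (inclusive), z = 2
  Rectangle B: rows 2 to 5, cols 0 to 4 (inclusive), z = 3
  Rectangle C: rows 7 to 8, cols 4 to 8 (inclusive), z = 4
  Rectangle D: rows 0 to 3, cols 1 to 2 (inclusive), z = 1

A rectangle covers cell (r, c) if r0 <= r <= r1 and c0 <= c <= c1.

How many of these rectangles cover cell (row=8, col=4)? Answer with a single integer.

Answer: 1

Derivation:
Check cell (8,4):
  A: rows 2-5 cols 8-9 -> outside (row miss)
  B: rows 2-5 cols 0-4 -> outside (row miss)
  C: rows 7-8 cols 4-8 -> covers
  D: rows 0-3 cols 1-2 -> outside (row miss)
Count covering = 1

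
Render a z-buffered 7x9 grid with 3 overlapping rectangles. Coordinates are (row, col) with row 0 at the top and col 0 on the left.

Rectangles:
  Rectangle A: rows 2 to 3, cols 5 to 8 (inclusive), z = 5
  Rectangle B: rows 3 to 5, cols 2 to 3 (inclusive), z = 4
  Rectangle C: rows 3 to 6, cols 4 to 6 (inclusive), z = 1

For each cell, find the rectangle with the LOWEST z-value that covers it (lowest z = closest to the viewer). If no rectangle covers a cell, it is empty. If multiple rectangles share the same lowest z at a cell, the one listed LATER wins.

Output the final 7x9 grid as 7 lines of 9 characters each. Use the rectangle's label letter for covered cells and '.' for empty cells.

.........
.........
.....AAAA
..BBCCCAA
..BBCCC..
..BBCCC..
....CCC..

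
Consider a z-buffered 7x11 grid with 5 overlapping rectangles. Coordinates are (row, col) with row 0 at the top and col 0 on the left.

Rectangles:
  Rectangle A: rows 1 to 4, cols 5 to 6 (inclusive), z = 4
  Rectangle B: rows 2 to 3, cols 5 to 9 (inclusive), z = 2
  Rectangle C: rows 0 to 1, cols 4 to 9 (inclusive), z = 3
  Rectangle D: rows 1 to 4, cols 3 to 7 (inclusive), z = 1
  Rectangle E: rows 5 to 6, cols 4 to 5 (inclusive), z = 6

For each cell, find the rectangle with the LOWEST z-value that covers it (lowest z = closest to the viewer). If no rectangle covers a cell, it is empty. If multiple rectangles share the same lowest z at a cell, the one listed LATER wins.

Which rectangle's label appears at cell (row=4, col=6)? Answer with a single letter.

Check cell (4,6):
  A: rows 1-4 cols 5-6 z=4 -> covers; best now A (z=4)
  B: rows 2-3 cols 5-9 -> outside (row miss)
  C: rows 0-1 cols 4-9 -> outside (row miss)
  D: rows 1-4 cols 3-7 z=1 -> covers; best now D (z=1)
  E: rows 5-6 cols 4-5 -> outside (row miss)
Winner: D at z=1

Answer: D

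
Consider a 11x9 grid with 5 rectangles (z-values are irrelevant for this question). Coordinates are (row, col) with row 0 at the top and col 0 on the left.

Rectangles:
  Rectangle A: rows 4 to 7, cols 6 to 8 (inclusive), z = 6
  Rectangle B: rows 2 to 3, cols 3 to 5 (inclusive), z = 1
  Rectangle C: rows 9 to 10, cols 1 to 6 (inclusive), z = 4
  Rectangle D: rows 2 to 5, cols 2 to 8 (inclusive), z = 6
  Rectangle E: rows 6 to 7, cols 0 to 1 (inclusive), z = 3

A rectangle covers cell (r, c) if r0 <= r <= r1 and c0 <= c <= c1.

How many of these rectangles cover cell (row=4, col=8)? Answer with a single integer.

Answer: 2

Derivation:
Check cell (4,8):
  A: rows 4-7 cols 6-8 -> covers
  B: rows 2-3 cols 3-5 -> outside (row miss)
  C: rows 9-10 cols 1-6 -> outside (row miss)
  D: rows 2-5 cols 2-8 -> covers
  E: rows 6-7 cols 0-1 -> outside (row miss)
Count covering = 2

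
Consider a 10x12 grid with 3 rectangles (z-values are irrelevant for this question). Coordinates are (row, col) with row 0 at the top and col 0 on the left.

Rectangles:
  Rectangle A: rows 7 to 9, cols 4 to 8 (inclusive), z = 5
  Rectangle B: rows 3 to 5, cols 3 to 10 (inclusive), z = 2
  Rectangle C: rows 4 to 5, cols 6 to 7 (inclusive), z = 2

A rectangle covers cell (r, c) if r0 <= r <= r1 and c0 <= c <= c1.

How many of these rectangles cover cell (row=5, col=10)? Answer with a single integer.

Check cell (5,10):
  A: rows 7-9 cols 4-8 -> outside (row miss)
  B: rows 3-5 cols 3-10 -> covers
  C: rows 4-5 cols 6-7 -> outside (col miss)
Count covering = 1

Answer: 1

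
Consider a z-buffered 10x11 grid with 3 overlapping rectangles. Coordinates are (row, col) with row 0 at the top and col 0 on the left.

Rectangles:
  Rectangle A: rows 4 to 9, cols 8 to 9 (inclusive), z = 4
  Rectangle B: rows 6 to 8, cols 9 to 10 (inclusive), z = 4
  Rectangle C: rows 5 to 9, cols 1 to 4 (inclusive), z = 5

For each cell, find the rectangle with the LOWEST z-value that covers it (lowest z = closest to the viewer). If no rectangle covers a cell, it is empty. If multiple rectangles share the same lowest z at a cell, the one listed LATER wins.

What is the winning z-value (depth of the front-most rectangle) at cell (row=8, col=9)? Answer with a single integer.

Answer: 4

Derivation:
Check cell (8,9):
  A: rows 4-9 cols 8-9 z=4 -> covers; best now A (z=4)
  B: rows 6-8 cols 9-10 z=4 -> covers; best now B (z=4)
  C: rows 5-9 cols 1-4 -> outside (col miss)
Winner: B at z=4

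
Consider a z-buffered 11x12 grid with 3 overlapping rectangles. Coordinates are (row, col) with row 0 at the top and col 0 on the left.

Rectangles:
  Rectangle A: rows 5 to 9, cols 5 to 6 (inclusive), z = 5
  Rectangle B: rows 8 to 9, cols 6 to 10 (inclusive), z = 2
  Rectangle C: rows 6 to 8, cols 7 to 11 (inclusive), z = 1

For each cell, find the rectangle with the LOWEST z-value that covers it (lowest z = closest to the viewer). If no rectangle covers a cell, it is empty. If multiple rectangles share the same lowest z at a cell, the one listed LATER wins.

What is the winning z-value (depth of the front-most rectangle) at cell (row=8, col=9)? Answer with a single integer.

Answer: 1

Derivation:
Check cell (8,9):
  A: rows 5-9 cols 5-6 -> outside (col miss)
  B: rows 8-9 cols 6-10 z=2 -> covers; best now B (z=2)
  C: rows 6-8 cols 7-11 z=1 -> covers; best now C (z=1)
Winner: C at z=1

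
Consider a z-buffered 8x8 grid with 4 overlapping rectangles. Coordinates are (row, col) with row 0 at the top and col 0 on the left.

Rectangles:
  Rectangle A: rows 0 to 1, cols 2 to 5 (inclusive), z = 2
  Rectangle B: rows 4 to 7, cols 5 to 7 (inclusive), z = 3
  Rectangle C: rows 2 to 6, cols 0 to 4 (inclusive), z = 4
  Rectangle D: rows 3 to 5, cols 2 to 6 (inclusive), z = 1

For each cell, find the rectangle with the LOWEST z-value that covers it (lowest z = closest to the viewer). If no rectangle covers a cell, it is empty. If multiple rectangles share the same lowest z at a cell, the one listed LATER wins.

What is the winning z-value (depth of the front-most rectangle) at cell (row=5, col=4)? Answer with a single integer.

Check cell (5,4):
  A: rows 0-1 cols 2-5 -> outside (row miss)
  B: rows 4-7 cols 5-7 -> outside (col miss)
  C: rows 2-6 cols 0-4 z=4 -> covers; best now C (z=4)
  D: rows 3-5 cols 2-6 z=1 -> covers; best now D (z=1)
Winner: D at z=1

Answer: 1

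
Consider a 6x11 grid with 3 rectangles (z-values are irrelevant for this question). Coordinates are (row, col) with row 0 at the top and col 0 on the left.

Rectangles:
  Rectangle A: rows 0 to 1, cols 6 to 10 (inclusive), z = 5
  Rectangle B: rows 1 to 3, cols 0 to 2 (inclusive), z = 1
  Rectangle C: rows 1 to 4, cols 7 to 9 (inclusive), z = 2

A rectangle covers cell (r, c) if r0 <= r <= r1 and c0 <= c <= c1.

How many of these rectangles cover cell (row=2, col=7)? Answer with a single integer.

Answer: 1

Derivation:
Check cell (2,7):
  A: rows 0-1 cols 6-10 -> outside (row miss)
  B: rows 1-3 cols 0-2 -> outside (col miss)
  C: rows 1-4 cols 7-9 -> covers
Count covering = 1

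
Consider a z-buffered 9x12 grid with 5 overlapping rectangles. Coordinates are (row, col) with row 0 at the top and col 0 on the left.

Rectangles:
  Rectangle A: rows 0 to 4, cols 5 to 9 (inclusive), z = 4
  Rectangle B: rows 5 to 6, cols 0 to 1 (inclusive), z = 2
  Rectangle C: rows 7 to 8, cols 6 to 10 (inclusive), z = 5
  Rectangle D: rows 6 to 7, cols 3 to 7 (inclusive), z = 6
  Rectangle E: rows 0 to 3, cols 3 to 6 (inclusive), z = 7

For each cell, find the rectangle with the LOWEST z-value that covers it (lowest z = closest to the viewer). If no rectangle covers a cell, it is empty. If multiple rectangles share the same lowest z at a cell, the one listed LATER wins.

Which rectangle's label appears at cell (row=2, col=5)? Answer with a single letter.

Check cell (2,5):
  A: rows 0-4 cols 5-9 z=4 -> covers; best now A (z=4)
  B: rows 5-6 cols 0-1 -> outside (row miss)
  C: rows 7-8 cols 6-10 -> outside (row miss)
  D: rows 6-7 cols 3-7 -> outside (row miss)
  E: rows 0-3 cols 3-6 z=7 -> covers; best now A (z=4)
Winner: A at z=4

Answer: A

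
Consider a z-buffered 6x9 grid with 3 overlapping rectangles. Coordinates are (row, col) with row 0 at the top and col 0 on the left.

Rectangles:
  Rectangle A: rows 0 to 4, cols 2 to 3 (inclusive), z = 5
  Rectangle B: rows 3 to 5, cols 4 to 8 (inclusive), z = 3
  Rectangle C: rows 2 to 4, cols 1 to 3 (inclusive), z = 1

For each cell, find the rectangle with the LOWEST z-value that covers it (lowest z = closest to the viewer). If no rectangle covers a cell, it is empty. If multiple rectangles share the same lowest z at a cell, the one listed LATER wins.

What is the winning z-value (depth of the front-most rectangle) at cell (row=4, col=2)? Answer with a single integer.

Answer: 1

Derivation:
Check cell (4,2):
  A: rows 0-4 cols 2-3 z=5 -> covers; best now A (z=5)
  B: rows 3-5 cols 4-8 -> outside (col miss)
  C: rows 2-4 cols 1-3 z=1 -> covers; best now C (z=1)
Winner: C at z=1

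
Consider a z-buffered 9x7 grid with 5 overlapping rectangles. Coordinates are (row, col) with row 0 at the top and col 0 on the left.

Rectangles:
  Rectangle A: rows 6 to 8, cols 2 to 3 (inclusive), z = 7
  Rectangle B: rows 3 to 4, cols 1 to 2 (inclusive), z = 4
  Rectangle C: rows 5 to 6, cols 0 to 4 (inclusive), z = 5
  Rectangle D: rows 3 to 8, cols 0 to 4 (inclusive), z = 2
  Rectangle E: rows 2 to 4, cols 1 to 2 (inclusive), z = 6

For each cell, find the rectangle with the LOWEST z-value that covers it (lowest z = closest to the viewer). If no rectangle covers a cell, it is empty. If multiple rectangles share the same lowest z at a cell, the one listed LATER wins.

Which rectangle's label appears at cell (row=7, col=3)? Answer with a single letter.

Check cell (7,3):
  A: rows 6-8 cols 2-3 z=7 -> covers; best now A (z=7)
  B: rows 3-4 cols 1-2 -> outside (row miss)
  C: rows 5-6 cols 0-4 -> outside (row miss)
  D: rows 3-8 cols 0-4 z=2 -> covers; best now D (z=2)
  E: rows 2-4 cols 1-2 -> outside (row miss)
Winner: D at z=2

Answer: D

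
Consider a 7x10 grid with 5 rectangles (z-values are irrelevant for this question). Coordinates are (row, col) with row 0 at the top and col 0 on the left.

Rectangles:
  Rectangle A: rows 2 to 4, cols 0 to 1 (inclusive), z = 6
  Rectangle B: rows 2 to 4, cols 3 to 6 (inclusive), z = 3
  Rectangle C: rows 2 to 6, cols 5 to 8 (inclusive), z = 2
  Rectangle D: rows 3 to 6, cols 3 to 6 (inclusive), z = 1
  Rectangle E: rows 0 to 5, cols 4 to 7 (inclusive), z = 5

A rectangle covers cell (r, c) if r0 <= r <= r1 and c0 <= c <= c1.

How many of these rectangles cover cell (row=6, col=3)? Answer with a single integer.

Answer: 1

Derivation:
Check cell (6,3):
  A: rows 2-4 cols 0-1 -> outside (row miss)
  B: rows 2-4 cols 3-6 -> outside (row miss)
  C: rows 2-6 cols 5-8 -> outside (col miss)
  D: rows 3-6 cols 3-6 -> covers
  E: rows 0-5 cols 4-7 -> outside (row miss)
Count covering = 1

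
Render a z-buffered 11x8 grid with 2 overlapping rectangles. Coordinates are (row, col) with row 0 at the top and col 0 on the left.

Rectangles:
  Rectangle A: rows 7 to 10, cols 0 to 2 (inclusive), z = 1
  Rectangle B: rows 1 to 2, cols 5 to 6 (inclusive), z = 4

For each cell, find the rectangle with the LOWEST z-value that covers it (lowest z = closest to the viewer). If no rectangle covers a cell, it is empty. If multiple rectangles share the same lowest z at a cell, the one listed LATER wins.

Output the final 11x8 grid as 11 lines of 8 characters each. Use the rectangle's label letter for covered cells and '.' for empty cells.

........
.....BB.
.....BB.
........
........
........
........
AAA.....
AAA.....
AAA.....
AAA.....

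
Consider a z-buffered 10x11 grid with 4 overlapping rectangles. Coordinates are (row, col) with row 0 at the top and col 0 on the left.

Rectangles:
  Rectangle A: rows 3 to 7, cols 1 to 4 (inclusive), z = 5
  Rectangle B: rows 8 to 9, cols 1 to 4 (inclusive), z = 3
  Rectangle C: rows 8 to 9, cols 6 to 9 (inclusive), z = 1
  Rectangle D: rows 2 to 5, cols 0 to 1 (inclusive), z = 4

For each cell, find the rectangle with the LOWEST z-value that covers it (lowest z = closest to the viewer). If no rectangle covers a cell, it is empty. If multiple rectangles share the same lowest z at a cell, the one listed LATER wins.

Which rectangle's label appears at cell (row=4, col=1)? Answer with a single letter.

Answer: D

Derivation:
Check cell (4,1):
  A: rows 3-7 cols 1-4 z=5 -> covers; best now A (z=5)
  B: rows 8-9 cols 1-4 -> outside (row miss)
  C: rows 8-9 cols 6-9 -> outside (row miss)
  D: rows 2-5 cols 0-1 z=4 -> covers; best now D (z=4)
Winner: D at z=4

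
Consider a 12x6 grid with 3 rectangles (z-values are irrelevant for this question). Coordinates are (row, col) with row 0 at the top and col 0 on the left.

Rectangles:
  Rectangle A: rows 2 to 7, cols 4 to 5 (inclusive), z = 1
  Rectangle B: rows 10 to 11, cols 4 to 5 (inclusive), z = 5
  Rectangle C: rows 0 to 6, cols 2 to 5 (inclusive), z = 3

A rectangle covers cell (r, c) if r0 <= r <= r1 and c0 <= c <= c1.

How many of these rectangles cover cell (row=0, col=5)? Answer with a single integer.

Answer: 1

Derivation:
Check cell (0,5):
  A: rows 2-7 cols 4-5 -> outside (row miss)
  B: rows 10-11 cols 4-5 -> outside (row miss)
  C: rows 0-6 cols 2-5 -> covers
Count covering = 1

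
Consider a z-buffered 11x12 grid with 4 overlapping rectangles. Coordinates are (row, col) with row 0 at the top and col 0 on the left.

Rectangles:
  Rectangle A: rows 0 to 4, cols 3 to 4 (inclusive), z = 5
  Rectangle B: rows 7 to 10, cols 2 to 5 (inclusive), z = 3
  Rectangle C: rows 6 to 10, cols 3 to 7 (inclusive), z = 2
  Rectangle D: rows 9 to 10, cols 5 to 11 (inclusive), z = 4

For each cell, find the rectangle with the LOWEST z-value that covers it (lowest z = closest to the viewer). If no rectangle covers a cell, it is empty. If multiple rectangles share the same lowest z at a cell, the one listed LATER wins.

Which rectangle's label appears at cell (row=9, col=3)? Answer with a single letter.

Check cell (9,3):
  A: rows 0-4 cols 3-4 -> outside (row miss)
  B: rows 7-10 cols 2-5 z=3 -> covers; best now B (z=3)
  C: rows 6-10 cols 3-7 z=2 -> covers; best now C (z=2)
  D: rows 9-10 cols 5-11 -> outside (col miss)
Winner: C at z=2

Answer: C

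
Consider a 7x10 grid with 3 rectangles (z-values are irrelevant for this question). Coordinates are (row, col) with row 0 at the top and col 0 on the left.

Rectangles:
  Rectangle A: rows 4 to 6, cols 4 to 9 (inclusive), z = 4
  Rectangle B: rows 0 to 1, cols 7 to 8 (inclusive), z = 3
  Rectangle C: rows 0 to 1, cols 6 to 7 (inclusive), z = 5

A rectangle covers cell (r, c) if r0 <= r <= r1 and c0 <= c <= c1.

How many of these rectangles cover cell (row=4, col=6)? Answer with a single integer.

Answer: 1

Derivation:
Check cell (4,6):
  A: rows 4-6 cols 4-9 -> covers
  B: rows 0-1 cols 7-8 -> outside (row miss)
  C: rows 0-1 cols 6-7 -> outside (row miss)
Count covering = 1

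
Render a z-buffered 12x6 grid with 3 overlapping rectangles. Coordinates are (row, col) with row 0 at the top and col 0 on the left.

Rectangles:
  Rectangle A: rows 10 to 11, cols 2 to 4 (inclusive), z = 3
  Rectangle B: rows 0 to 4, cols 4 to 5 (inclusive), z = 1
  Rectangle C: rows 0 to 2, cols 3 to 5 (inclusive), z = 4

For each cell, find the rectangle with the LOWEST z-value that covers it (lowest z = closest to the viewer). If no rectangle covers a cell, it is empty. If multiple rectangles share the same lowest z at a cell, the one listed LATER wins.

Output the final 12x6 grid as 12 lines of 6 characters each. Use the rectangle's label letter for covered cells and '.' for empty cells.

...CBB
...CBB
...CBB
....BB
....BB
......
......
......
......
......
..AAA.
..AAA.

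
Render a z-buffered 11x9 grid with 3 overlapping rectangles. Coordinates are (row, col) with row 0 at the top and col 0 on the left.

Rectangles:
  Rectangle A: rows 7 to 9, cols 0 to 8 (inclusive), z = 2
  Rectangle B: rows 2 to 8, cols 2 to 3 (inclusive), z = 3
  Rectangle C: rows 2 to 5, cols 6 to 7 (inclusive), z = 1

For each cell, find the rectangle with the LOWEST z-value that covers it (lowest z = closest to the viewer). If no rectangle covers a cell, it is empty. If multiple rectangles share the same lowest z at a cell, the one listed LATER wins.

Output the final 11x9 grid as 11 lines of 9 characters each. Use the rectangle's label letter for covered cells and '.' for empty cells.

.........
.........
..BB..CC.
..BB..CC.
..BB..CC.
..BB..CC.
..BB.....
AAAAAAAAA
AAAAAAAAA
AAAAAAAAA
.........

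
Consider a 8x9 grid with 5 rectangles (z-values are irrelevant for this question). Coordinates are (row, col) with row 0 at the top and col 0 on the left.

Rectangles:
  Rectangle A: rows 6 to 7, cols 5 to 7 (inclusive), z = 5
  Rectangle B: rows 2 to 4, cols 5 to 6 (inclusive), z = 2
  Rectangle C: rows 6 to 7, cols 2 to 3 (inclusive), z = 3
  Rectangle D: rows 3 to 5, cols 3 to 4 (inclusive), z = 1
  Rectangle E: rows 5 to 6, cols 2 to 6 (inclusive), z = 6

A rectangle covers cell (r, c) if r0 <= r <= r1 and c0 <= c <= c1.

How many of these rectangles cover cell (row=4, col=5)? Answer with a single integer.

Check cell (4,5):
  A: rows 6-7 cols 5-7 -> outside (row miss)
  B: rows 2-4 cols 5-6 -> covers
  C: rows 6-7 cols 2-3 -> outside (row miss)
  D: rows 3-5 cols 3-4 -> outside (col miss)
  E: rows 5-6 cols 2-6 -> outside (row miss)
Count covering = 1

Answer: 1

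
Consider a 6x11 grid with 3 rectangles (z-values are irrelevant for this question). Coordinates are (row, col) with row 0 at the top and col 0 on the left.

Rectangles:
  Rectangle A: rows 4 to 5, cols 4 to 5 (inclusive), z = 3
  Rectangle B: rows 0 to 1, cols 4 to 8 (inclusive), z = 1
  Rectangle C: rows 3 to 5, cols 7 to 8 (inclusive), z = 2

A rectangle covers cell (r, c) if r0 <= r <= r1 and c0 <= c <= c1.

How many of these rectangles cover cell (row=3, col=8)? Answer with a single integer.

Answer: 1

Derivation:
Check cell (3,8):
  A: rows 4-5 cols 4-5 -> outside (row miss)
  B: rows 0-1 cols 4-8 -> outside (row miss)
  C: rows 3-5 cols 7-8 -> covers
Count covering = 1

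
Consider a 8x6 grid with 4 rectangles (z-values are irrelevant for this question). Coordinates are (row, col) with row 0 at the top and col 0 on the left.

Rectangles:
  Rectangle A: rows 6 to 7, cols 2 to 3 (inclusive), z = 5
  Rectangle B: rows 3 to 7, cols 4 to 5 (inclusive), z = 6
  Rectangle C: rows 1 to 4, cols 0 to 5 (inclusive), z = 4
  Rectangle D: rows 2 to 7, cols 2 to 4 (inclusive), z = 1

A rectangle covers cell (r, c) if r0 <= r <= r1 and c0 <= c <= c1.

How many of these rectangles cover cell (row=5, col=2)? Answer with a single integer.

Answer: 1

Derivation:
Check cell (5,2):
  A: rows 6-7 cols 2-3 -> outside (row miss)
  B: rows 3-7 cols 4-5 -> outside (col miss)
  C: rows 1-4 cols 0-5 -> outside (row miss)
  D: rows 2-7 cols 2-4 -> covers
Count covering = 1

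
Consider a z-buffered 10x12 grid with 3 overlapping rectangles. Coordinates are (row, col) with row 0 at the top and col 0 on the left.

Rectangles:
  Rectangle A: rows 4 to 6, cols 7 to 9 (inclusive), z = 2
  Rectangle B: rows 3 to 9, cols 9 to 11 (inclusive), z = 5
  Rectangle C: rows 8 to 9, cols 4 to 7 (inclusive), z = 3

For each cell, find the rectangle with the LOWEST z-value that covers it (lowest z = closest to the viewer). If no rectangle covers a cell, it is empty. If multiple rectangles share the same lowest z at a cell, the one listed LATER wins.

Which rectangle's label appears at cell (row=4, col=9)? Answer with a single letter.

Answer: A

Derivation:
Check cell (4,9):
  A: rows 4-6 cols 7-9 z=2 -> covers; best now A (z=2)
  B: rows 3-9 cols 9-11 z=5 -> covers; best now A (z=2)
  C: rows 8-9 cols 4-7 -> outside (row miss)
Winner: A at z=2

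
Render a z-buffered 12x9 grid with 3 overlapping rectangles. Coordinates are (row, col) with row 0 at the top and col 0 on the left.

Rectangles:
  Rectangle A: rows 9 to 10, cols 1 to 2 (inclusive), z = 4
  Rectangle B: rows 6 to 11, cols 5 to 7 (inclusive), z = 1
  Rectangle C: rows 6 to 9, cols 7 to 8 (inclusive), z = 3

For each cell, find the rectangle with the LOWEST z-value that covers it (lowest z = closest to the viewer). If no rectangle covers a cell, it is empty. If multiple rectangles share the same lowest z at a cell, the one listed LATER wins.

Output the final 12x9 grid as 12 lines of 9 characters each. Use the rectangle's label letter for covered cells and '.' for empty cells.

.........
.........
.........
.........
.........
.........
.....BBBC
.....BBBC
.....BBBC
.AA..BBBC
.AA..BBB.
.....BBB.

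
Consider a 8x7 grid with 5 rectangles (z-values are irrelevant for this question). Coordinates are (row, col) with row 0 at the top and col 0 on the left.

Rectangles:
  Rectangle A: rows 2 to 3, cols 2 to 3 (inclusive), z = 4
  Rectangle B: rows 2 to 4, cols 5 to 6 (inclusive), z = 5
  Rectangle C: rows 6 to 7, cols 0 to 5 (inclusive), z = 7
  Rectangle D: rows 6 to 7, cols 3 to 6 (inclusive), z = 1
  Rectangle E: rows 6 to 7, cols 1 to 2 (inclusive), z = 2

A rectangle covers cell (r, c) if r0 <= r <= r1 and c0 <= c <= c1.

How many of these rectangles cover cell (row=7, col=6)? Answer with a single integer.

Check cell (7,6):
  A: rows 2-3 cols 2-3 -> outside (row miss)
  B: rows 2-4 cols 5-6 -> outside (row miss)
  C: rows 6-7 cols 0-5 -> outside (col miss)
  D: rows 6-7 cols 3-6 -> covers
  E: rows 6-7 cols 1-2 -> outside (col miss)
Count covering = 1

Answer: 1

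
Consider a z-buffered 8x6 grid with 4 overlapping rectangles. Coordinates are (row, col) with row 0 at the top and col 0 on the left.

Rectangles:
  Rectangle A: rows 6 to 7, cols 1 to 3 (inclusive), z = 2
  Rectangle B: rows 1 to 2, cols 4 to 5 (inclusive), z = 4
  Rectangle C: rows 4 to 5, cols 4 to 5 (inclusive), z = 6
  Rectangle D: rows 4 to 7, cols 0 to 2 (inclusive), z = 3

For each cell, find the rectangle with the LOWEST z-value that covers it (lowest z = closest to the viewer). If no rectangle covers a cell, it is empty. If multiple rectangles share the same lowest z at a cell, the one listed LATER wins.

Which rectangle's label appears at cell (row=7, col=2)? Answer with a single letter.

Check cell (7,2):
  A: rows 6-7 cols 1-3 z=2 -> covers; best now A (z=2)
  B: rows 1-2 cols 4-5 -> outside (row miss)
  C: rows 4-5 cols 4-5 -> outside (row miss)
  D: rows 4-7 cols 0-2 z=3 -> covers; best now A (z=2)
Winner: A at z=2

Answer: A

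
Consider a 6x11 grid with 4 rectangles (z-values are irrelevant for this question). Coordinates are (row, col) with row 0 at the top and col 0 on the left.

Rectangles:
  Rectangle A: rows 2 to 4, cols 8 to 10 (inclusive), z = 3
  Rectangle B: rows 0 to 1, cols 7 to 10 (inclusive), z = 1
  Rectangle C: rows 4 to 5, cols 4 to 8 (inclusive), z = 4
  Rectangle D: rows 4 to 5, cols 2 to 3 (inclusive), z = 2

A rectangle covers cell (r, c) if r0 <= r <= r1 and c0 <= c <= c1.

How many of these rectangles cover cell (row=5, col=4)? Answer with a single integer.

Check cell (5,4):
  A: rows 2-4 cols 8-10 -> outside (row miss)
  B: rows 0-1 cols 7-10 -> outside (row miss)
  C: rows 4-5 cols 4-8 -> covers
  D: rows 4-5 cols 2-3 -> outside (col miss)
Count covering = 1

Answer: 1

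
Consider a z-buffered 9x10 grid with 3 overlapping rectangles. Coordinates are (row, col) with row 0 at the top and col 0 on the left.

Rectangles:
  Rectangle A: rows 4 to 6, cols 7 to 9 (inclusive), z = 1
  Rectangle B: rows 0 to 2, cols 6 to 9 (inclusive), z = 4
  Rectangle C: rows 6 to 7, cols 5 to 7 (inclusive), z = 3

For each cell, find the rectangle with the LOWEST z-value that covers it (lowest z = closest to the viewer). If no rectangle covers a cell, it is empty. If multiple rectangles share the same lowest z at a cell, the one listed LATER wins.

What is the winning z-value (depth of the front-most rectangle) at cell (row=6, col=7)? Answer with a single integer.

Answer: 1

Derivation:
Check cell (6,7):
  A: rows 4-6 cols 7-9 z=1 -> covers; best now A (z=1)
  B: rows 0-2 cols 6-9 -> outside (row miss)
  C: rows 6-7 cols 5-7 z=3 -> covers; best now A (z=1)
Winner: A at z=1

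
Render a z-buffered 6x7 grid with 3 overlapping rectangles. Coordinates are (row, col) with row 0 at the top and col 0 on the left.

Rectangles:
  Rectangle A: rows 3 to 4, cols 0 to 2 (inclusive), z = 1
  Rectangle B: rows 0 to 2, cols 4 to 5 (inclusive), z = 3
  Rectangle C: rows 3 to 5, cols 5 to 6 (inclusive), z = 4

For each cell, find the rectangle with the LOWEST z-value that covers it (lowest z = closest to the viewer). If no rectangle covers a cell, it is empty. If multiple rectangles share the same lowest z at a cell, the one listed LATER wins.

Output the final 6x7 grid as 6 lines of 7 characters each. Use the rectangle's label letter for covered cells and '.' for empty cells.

....BB.
....BB.
....BB.
AAA..CC
AAA..CC
.....CC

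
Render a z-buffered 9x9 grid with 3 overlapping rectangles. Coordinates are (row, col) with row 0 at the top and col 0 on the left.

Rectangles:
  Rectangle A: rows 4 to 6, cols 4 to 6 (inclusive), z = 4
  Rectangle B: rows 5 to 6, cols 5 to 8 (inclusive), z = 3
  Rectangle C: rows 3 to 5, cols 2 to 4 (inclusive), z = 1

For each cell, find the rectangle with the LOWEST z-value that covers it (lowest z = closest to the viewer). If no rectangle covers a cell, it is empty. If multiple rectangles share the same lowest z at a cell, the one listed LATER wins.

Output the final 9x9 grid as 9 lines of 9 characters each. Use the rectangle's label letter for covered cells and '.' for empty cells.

.........
.........
.........
..CCC....
..CCCAA..
..CCCBBBB
....ABBBB
.........
.........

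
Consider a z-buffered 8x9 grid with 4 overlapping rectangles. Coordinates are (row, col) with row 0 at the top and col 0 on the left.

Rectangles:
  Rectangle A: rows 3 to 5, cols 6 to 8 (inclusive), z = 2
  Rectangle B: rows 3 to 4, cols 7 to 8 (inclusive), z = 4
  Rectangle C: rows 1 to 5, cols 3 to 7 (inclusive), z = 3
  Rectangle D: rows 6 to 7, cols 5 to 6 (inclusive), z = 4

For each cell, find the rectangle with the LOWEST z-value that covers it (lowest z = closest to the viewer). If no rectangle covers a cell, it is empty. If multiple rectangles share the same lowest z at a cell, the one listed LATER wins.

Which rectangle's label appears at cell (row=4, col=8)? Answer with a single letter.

Answer: A

Derivation:
Check cell (4,8):
  A: rows 3-5 cols 6-8 z=2 -> covers; best now A (z=2)
  B: rows 3-4 cols 7-8 z=4 -> covers; best now A (z=2)
  C: rows 1-5 cols 3-7 -> outside (col miss)
  D: rows 6-7 cols 5-6 -> outside (row miss)
Winner: A at z=2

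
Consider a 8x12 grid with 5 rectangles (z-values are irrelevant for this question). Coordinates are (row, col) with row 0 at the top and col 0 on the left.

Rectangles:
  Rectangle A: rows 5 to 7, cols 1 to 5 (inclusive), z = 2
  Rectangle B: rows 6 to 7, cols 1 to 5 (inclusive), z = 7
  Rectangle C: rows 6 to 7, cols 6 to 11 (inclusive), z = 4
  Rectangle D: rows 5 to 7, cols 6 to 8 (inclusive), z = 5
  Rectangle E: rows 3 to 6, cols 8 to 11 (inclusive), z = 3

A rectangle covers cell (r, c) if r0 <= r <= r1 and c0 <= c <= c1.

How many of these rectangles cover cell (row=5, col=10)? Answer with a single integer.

Check cell (5,10):
  A: rows 5-7 cols 1-5 -> outside (col miss)
  B: rows 6-7 cols 1-5 -> outside (row miss)
  C: rows 6-7 cols 6-11 -> outside (row miss)
  D: rows 5-7 cols 6-8 -> outside (col miss)
  E: rows 3-6 cols 8-11 -> covers
Count covering = 1

Answer: 1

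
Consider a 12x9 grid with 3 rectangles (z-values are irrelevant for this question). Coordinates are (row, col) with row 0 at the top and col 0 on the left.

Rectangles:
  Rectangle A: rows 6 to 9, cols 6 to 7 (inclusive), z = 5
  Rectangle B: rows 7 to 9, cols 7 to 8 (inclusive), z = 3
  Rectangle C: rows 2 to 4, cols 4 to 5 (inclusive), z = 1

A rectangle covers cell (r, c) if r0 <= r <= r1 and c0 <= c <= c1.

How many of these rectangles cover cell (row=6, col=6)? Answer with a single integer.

Check cell (6,6):
  A: rows 6-9 cols 6-7 -> covers
  B: rows 7-9 cols 7-8 -> outside (row miss)
  C: rows 2-4 cols 4-5 -> outside (row miss)
Count covering = 1

Answer: 1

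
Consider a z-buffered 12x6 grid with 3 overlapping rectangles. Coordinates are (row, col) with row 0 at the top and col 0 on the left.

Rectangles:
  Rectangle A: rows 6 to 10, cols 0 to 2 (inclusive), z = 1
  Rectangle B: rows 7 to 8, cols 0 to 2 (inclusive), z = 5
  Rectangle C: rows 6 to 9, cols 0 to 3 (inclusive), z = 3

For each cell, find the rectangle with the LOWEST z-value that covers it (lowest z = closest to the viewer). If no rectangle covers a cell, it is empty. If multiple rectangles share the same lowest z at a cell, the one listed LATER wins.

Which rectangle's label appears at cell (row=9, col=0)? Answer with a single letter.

Answer: A

Derivation:
Check cell (9,0):
  A: rows 6-10 cols 0-2 z=1 -> covers; best now A (z=1)
  B: rows 7-8 cols 0-2 -> outside (row miss)
  C: rows 6-9 cols 0-3 z=3 -> covers; best now A (z=1)
Winner: A at z=1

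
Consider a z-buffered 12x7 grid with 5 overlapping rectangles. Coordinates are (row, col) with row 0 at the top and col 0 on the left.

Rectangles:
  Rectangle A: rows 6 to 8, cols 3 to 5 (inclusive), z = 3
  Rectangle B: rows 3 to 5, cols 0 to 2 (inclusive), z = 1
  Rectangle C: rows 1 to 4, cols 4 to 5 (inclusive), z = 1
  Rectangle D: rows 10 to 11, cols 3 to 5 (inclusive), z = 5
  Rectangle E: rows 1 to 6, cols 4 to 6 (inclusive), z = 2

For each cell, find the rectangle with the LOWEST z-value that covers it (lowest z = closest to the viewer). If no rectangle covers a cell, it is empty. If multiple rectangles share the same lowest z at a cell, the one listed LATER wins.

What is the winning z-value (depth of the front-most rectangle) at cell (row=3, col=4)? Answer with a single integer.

Check cell (3,4):
  A: rows 6-8 cols 3-5 -> outside (row miss)
  B: rows 3-5 cols 0-2 -> outside (col miss)
  C: rows 1-4 cols 4-5 z=1 -> covers; best now C (z=1)
  D: rows 10-11 cols 3-5 -> outside (row miss)
  E: rows 1-6 cols 4-6 z=2 -> covers; best now C (z=1)
Winner: C at z=1

Answer: 1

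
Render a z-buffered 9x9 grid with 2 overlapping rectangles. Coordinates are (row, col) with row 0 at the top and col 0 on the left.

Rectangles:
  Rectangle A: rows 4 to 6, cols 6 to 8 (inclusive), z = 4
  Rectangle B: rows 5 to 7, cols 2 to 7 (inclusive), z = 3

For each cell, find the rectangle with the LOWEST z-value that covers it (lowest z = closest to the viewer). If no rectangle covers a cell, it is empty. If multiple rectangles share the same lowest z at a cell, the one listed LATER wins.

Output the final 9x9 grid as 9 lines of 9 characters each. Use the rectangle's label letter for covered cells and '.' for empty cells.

.........
.........
.........
.........
......AAA
..BBBBBBA
..BBBBBBA
..BBBBBB.
.........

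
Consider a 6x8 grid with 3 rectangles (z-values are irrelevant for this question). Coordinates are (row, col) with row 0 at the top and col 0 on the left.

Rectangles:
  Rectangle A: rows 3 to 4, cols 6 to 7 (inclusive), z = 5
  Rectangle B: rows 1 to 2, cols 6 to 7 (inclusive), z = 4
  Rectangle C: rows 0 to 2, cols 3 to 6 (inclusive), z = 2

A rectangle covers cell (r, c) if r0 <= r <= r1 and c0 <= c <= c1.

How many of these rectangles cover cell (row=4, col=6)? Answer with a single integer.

Check cell (4,6):
  A: rows 3-4 cols 6-7 -> covers
  B: rows 1-2 cols 6-7 -> outside (row miss)
  C: rows 0-2 cols 3-6 -> outside (row miss)
Count covering = 1

Answer: 1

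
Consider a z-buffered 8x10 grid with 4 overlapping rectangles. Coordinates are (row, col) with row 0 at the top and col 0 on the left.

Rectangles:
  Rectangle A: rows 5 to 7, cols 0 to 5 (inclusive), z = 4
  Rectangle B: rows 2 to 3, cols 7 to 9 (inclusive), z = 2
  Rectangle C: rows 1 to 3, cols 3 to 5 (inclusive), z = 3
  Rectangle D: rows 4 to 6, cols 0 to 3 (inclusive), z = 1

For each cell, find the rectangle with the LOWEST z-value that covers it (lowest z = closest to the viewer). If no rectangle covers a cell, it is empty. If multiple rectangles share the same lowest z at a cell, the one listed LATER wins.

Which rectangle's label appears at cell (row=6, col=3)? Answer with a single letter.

Answer: D

Derivation:
Check cell (6,3):
  A: rows 5-7 cols 0-5 z=4 -> covers; best now A (z=4)
  B: rows 2-3 cols 7-9 -> outside (row miss)
  C: rows 1-3 cols 3-5 -> outside (row miss)
  D: rows 4-6 cols 0-3 z=1 -> covers; best now D (z=1)
Winner: D at z=1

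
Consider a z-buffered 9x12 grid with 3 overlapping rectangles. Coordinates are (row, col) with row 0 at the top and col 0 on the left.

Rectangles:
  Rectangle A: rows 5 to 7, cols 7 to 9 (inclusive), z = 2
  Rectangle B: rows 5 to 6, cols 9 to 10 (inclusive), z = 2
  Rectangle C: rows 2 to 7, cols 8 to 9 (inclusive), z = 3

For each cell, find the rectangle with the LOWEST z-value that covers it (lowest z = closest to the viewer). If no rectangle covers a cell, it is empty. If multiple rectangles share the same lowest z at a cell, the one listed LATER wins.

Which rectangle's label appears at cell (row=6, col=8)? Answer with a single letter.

Answer: A

Derivation:
Check cell (6,8):
  A: rows 5-7 cols 7-9 z=2 -> covers; best now A (z=2)
  B: rows 5-6 cols 9-10 -> outside (col miss)
  C: rows 2-7 cols 8-9 z=3 -> covers; best now A (z=2)
Winner: A at z=2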